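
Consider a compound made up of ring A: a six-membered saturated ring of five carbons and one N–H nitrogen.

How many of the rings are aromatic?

Ring A has only sp³ atoms, so it is not fully conjugated — not aromatic (piperidine).

0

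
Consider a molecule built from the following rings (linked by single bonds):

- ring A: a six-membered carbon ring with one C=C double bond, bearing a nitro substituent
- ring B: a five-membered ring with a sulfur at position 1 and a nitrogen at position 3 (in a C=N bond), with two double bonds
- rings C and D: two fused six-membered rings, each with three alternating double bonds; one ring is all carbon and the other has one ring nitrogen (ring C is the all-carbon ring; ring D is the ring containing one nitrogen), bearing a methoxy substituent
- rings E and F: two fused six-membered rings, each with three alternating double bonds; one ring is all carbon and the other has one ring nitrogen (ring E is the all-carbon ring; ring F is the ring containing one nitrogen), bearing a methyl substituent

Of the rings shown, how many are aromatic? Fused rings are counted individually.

5

Ring A has four sp³ carbons, so it is not fully conjugated — not aromatic (cyclohexene).
Ring B is planar and fully conjugated; 2 ring double bonds (4 π electrons) plus a heteroatom lone pair (2) give 6 π electrons. Since 6 = 4n+2 (n=1), ring B is aromatic (thiazole).
Rings C and D form a fused bicyclic system (with one nitrogen) with 10 sp² atoms and 10 π electrons from ring double bonds. 10 = 4(2)+2, so the system is aromatic and both rings count as aromatic (quinoline).
Rings E and F form a fused bicyclic system (with one nitrogen) with 10 sp² atoms and 10 π electrons from ring double bonds. 10 = 4(2)+2, so the system is aromatic and both rings count as aromatic (quinoline).
Aromatic: B, C, D, E, F. Total: 5.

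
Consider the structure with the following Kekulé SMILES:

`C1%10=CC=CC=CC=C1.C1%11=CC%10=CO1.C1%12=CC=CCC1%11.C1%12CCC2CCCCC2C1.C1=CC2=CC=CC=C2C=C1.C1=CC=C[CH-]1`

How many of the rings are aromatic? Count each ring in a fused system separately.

4

The SMILES encodes an eight-membered carbon ring with four alternating C=C double bonds; a five-membered ring of four carbons and one oxygen, with two C=C double bonds; a six-membered carbon ring with two conjugated C=C double bonds and two sp³ carbons; two fused six-membered saturated carbon rings; two fused six-membered carbon rings, each with three alternating C=C double bonds; a five-membered all-carbon ring bearing a negative charge on one carbon, with two C=C double bonds.
The 8-membered ring has only sp² ring atoms; a planar conformation would have a fully conjugated π system of 8 electrons. But 8 = 4(2), which is 4n not 4n+2, so it is not aromatic (cyclooctatetraene) — cyclooctatetraene distorts into a non-planar tub to avoid antiaromaticity.
The 5-membered ring with one oxygen is planar and fully conjugated; 2 ring double bonds (4 π electrons) plus a heteroatom lone pair (2) give 6 π electrons. 6 = 4(1)+2, so it is aromatic (furan).
The 6-membered ring has two sp³ carbons, so it is not fully conjugated — not aromatic (1,3-cyclohexadiene).
The second 6-membered ring has only sp³ atoms, so it is not fully conjugated — not aromatic (cyclohexane ring).
The third 6-membered ring has only sp³ atoms, so it is not fully conjugated — not aromatic (cyclohexane ring).
The fused 6/6-membered bicyclic is a single π system with 10 sp² atoms and 10 π electrons from ring double bonds. 10 = 4(2)+2, so the system is aromatic and both rings count as aromatic (naphthalene).
The 5-membered ring has a continuous p-orbital overlap around the ring; 2 ring double bonds (4 π electrons) plus the carbanion lone pair (2) give 6 π electrons. That satisfies 4n+2 with n=1, so it is aromatic (cyclopentadienyl anion).
4 of the 8 rings are aromatic. Total: 4.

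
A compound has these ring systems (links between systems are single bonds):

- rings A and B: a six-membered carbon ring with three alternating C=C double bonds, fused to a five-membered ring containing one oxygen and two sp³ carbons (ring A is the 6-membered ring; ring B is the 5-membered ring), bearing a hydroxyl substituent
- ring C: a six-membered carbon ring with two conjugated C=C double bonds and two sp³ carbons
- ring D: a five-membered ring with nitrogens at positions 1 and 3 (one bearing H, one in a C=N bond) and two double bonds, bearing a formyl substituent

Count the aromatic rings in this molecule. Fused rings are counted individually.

Ring A has a continuous p-orbital overlap around the ring; 3 ring double bonds give 6 π electrons. That satisfies 4n+2 with n=1, so ring A is aromatic (benzene ring).
Ring B has two sp³ carbons, so it is not fully conjugated — not aromatic (oxolane ring).
Ring C has two sp³ carbons, so it is not fully conjugated — not aromatic (1,3-cyclohexadiene).
Ring D is planar and fully conjugated; 2 ring double bonds (4 π electrons) plus a heteroatom lone pair (2) give 6 π electrons. 6 = 4(1)+2, so ring D is aromatic (imidazole).
Aromatic: A, D. Total: 2.

2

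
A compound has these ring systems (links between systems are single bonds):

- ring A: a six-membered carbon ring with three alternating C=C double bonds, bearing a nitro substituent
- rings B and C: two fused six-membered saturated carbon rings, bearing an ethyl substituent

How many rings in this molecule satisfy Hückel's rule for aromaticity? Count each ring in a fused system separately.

Ring A is fully conjugated (every ring atom contributes a p orbital); 3 ring double bonds give 6 π electrons. 6 = 4(1)+2, so ring A is aromatic (benzene).
Ring B has only sp³ atoms, so it is not fully conjugated — not aromatic (cyclohexane ring).
Ring C has only sp³ atoms, so it is not fully conjugated — not aromatic (cyclohexane ring).
Aromatic: A. Total: 1.

1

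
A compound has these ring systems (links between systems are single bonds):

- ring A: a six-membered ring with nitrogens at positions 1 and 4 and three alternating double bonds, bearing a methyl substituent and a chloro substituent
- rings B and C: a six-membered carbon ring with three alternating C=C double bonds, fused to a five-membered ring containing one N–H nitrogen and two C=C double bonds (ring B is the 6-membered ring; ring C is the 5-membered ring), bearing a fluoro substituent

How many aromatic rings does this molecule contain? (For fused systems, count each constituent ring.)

Ring A is planar and fully conjugated; 3 ring double bonds give 6 π electrons. 6 = 4(1)+2, so ring A is aromatic (pyrazine).
Rings B and C form a fused bicyclic system (with one N–H) with 9 sp² atoms and 10 π electrons from ring double bonds plus a heteroatom lone pair. 10 = 4(2)+2, so the system is aromatic and both rings count as aromatic (indole).
Aromatic: A, B, C. Total: 3.

3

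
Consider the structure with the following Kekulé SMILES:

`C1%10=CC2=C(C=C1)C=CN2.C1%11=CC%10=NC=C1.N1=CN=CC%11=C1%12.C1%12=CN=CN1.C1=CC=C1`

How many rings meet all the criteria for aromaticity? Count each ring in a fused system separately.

5

The SMILES encodes a six-membered carbon ring with three alternating C=C double bonds, fused to a five-membered ring containing one N–H nitrogen and two C=C double bonds; a six-membered ring of five carbons and one nitrogen with three alternating double bonds; a six-membered ring with nitrogens at positions 1 and 3 and three alternating double bonds; a five-membered ring with nitrogens at positions 1 and 3 (one bearing H, one in a C=N bond) and two double bonds; a four-membered carbon ring with two alternating C=C double bonds.
The fused 6/5-membered bicyclic (with one N–H) is a single π system with 9 sp² atoms and 10 π electrons from ring double bonds plus a heteroatom lone pair. 10 = 4(2)+2, so the system is aromatic and both rings count as aromatic (indole).
The 6-membered ring with one nitrogen is planar and fully conjugated; 3 ring double bonds give 6 π electrons. 6 = 4(1)+2, so it is aromatic (pyridine).
The 6-membered ring with two nitrogens (1,3) is planar and fully conjugated; 3 ring double bonds give 6 π electrons. 6 = 4(1)+2, so it is aromatic (pyrimidine).
The 5-membered ring with two nitrogens (one N–H, one =N–) is planar and fully conjugated; 2 ring double bonds (4 π electrons) plus a heteroatom lone pair (2) give 6 π electrons. Since 6 = 4n+2 (n=1), it is aromatic (imidazole).
The 4-membered ring has only sp² ring atoms; a planar conformation would have a fully conjugated π system of 4 electrons. But 4 = 4(1), which is 4n not 4n+2, so it is not aromatic (cyclobutadiene) — cyclobutadiene is antiaromatic and distorts to a rectangle.
5 of the 6 rings are aromatic. Total: 5.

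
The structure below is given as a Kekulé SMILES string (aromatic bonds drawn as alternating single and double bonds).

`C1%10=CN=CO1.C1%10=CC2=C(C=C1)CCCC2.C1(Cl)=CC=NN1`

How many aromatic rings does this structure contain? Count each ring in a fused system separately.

The SMILES encodes a five-membered ring with an oxygen at position 1 and a nitrogen at position 3 (in a C=N bond), with two double bonds; a six-membered carbon ring with three alternating C=C double bonds, fused to a saturated six-membered carbon ring; a five-membered ring with two adjacent nitrogens (one bearing H, one in a double bond) and two double bonds.
The 5-membered ring with one oxygen and one =N– has a continuous p-orbital overlap around the ring; 2 ring double bonds (4 π electrons) plus a heteroatom lone pair (2) give 6 π electrons. 6 = 4(1)+2, so it is aromatic (oxazole).
The 6-membered ring is planar and fully conjugated; 3 ring double bonds give 6 π electrons. That satisfies 4n+2 with n=1, so it is aromatic (benzene ring).
The second 6-membered ring has four sp³ carbons, so it is not fully conjugated — not aromatic (cyclohexane ring).
The 5-membered ring with two adjacent nitrogens (one N–H, one =N–) has a continuous p-orbital overlap around the ring; 2 ring double bonds (4 π electrons) plus a heteroatom lone pair (2) give 6 π electrons. That satisfies 4n+2 with n=1, so it is aromatic (pyrazole).
3 of the 4 rings are aromatic. Total: 3.

3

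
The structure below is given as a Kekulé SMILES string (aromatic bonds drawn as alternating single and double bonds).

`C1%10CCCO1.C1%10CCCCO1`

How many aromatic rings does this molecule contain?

The SMILES encodes a five-membered saturated ring of four carbons and one oxygen; a six-membered saturated ring of five carbons and one oxygen.
The 5-membered ring with one oxygen has only sp³ atoms, so it is not fully conjugated — not aromatic (tetrahydrofuran).
The 6-membered ring with one oxygen has only sp³ atoms, so it is not fully conjugated — not aromatic (tetrahydropyran).
None of the rings are aromatic. Total: 0.

0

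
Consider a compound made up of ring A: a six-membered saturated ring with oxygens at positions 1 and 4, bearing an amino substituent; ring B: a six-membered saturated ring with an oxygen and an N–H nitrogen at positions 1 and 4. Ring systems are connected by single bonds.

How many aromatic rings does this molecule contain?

Ring A has only sp³ atoms, so it is not fully conjugated — not aromatic (1,4-dioxane).
Ring B has only sp³ atoms, so it is not fully conjugated — not aromatic (morpholine).
No ring is aromatic. Total: 0.

0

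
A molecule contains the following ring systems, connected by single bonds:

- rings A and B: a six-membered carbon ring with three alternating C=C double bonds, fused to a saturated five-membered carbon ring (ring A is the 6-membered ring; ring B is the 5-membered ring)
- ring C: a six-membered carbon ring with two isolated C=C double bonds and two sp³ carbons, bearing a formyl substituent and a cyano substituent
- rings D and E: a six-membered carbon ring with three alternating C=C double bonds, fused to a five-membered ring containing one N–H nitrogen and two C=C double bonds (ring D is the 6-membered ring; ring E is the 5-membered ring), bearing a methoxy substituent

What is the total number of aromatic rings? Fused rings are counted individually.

3

Ring A is planar and fully conjugated; 3 ring double bonds give 6 π electrons. Since 6 = 4n+2 (n=1), ring A is aromatic (benzene ring).
Ring B has three sp³ carbons, so it is not fully conjugated — not aromatic (cyclopentane ring).
Ring C has two sp³ carbons, so it is not fully conjugated — not aromatic (1,4-cyclohexadiene).
Rings D and E form a fused bicyclic system (with one N–H) with 9 sp² atoms and 10 π electrons from ring double bonds plus a heteroatom lone pair. 10 = 4(2)+2, so the system is aromatic and both rings count as aromatic (indole).
Aromatic: A, D, E. Total: 3.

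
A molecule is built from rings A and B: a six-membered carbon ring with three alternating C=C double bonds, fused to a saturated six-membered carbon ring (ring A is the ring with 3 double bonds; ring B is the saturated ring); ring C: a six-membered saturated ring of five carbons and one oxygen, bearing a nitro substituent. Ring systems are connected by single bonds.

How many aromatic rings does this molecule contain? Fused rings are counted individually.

Ring A has a continuous p-orbital overlap around the ring; 3 ring double bonds give 6 π electrons. 6 = 4(1)+2, so ring A is aromatic (benzene ring).
Ring B has four sp³ carbons, so it is not fully conjugated — not aromatic (cyclohexane ring).
Ring C has only sp³ atoms, so it is not fully conjugated — not aromatic (tetrahydropyran).
Aromatic: A. Total: 1.

1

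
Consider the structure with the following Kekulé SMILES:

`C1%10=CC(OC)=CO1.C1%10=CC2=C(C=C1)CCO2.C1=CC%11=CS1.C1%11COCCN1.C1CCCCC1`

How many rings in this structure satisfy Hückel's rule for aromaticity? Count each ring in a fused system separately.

3

The SMILES encodes a five-membered ring of four carbons and one oxygen, with two C=C double bonds; a six-membered carbon ring with three alternating C=C double bonds, fused to a five-membered ring containing one oxygen and two sp³ carbons; a five-membered ring of four carbons and one sulfur, with two C=C double bonds; a six-membered saturated ring with an oxygen and an N–H nitrogen at positions 1 and 4; a six-membered saturated carbon ring.
The 5-membered ring with one oxygen is planar and fully conjugated; 2 ring double bonds (4 π electrons) plus a heteroatom lone pair (2) give 6 π electrons. 6 = 4(1)+2, so it is aromatic (furan).
The 6-membered ring is planar and fully conjugated; 3 ring double bonds give 6 π electrons. That satisfies 4n+2 with n=1, so it is aromatic (benzene ring).
The second 5-membered ring with one oxygen has two sp³ carbons, so it is not fully conjugated — not aromatic (oxolane ring).
The 5-membered ring with one sulfur has a continuous p-orbital overlap around the ring; 2 ring double bonds (4 π electrons) plus a heteroatom lone pair (2) give 6 π electrons. That satisfies 4n+2 with n=1, so it is aromatic (thiophene).
The 6-membered ring with one oxygen and one N–H (1,4) has only sp³ atoms, so it is not fully conjugated — not aromatic (morpholine).
The second 6-membered ring has only sp³ atoms, so it is not fully conjugated — not aromatic (cyclohexane).
3 of the 6 rings are aromatic. Total: 3.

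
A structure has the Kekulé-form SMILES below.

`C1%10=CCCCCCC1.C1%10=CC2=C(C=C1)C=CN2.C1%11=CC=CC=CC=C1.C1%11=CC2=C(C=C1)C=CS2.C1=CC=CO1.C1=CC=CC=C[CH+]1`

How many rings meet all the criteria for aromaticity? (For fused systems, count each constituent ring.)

The SMILES encodes an eight-membered carbon ring with one C=C double bond; a six-membered carbon ring with three alternating C=C double bonds, fused to a five-membered ring containing one N–H nitrogen and two C=C double bonds; an eight-membered carbon ring with four alternating C=C double bonds; a six-membered carbon ring with three alternating C=C double bonds, fused to a five-membered ring containing one sulfur and two C=C double bonds; a five-membered ring of four carbons and one oxygen, with two C=C double bonds; a seven-membered all-carbon ring bearing a positive charge on one carbon, with three C=C double bonds.
The 8-membered ring has six sp³ carbons, so it is not fully conjugated — not aromatic (cyclooctene).
The fused 6/5-membered bicyclic (with one N–H) is a single π system with 9 sp² atoms and 10 π electrons from ring double bonds plus a heteroatom lone pair. 10 = 4(2)+2, so the system is aromatic and both rings count as aromatic (indole).
The second 8-membered ring has only sp² ring atoms; a planar conformation would have a fully conjugated π system of 8 electrons. But 8 = 4(2), which is 4n not 4n+2, so it is not aromatic (cyclooctatetraene) — cyclooctatetraene distorts into a non-planar tub to avoid antiaromaticity.
The fused 6/5-membered bicyclic (with one sulfur) is a single π system with 9 sp² atoms and 10 π electrons from ring double bonds plus a heteroatom lone pair. 10 = 4(2)+2, so the system is aromatic and both rings count as aromatic (benzothiophene).
The 5-membered ring with one oxygen has a continuous p-orbital overlap around the ring; 2 ring double bonds (4 π electrons) plus a heteroatom lone pair (2) give 6 π electrons. 6 = 4(1)+2, so it is aromatic (furan).
The 7-membered ring is fully conjugated (every ring atom contributes a p orbital); 3 ring double bonds (6 π electrons) plus the carbocation's empty p orbital (0, but keeps the ring conjugated) give 6 π electrons. 6 = 4(1)+2, so it is aromatic (tropylium cation).
6 of the 8 rings are aromatic. Total: 6.

6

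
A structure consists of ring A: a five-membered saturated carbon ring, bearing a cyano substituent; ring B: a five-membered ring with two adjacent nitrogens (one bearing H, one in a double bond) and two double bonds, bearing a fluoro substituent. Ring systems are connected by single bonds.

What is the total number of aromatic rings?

Ring A has only sp³ atoms, so it is not fully conjugated — not aromatic (cyclopentane).
Ring B is fully conjugated (every ring atom contributes a p orbital); 2 ring double bonds (4 π electrons) plus a heteroatom lone pair (2) give 6 π electrons. That satisfies 4n+2 with n=1, so ring B is aromatic (pyrazole).
Aromatic: B. Total: 1.

1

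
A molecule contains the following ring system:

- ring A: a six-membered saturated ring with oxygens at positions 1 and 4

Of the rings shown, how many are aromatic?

Ring A has only sp³ atoms, so it is not fully conjugated — not aromatic (1,4-dioxane).

0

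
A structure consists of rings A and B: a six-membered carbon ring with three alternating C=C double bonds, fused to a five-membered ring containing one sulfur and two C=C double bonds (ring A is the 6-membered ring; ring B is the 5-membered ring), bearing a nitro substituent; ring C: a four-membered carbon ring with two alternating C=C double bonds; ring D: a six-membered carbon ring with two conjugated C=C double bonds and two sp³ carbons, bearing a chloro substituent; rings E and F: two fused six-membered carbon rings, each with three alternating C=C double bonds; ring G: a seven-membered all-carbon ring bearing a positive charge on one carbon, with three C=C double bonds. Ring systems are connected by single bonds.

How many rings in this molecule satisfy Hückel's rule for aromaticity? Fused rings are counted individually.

5

Rings A and B form a fused bicyclic system (with one sulfur) with 9 sp² atoms and 10 π electrons from ring double bonds plus a heteroatom lone pair. 10 = 4(2)+2, so the system is aromatic and both rings count as aromatic (benzothiophene).
Ring C has only sp² ring atoms; a planar conformation would have a fully conjugated π system of 4 electrons. But 4 = 4(1), which is 4n not 4n+2, so ring C is not aromatic (cyclobutadiene) — cyclobutadiene is antiaromatic and distorts to a rectangle.
Ring D has two sp³ carbons, so it is not fully conjugated — not aromatic (1,3-cyclohexadiene).
Rings E and F form a fused bicyclic system with 10 sp² atoms and 10 π electrons from ring double bonds. 10 = 4(2)+2, so the system is aromatic and both rings count as aromatic (naphthalene).
Ring G is planar and fully conjugated; 3 ring double bonds (6 π electrons) plus the carbocation's empty p orbital (0, but keeps the ring conjugated) give 6 π electrons. Since 6 = 4n+2 (n=1), ring G is aromatic (tropylium cation).
Aromatic: A, B, E, F, G. Total: 5.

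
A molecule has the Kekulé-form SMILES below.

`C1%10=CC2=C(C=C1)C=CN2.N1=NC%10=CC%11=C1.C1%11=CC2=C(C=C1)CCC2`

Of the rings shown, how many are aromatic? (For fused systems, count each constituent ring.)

4

The SMILES encodes a six-membered carbon ring with three alternating C=C double bonds, fused to a five-membered ring containing one N–H nitrogen and two C=C double bonds; a six-membered ring with two adjacent nitrogens and three alternating double bonds; a six-membered carbon ring with three alternating C=C double bonds, fused to a saturated five-membered carbon ring.
The fused 6/5-membered bicyclic (with one N–H) is a single π system with 9 sp² atoms and 10 π electrons from ring double bonds plus a heteroatom lone pair. 10 = 4(2)+2, so the system is aromatic and both rings count as aromatic (indole).
The 6-membered ring with two nitrogens (1,2) is planar and fully conjugated; 3 ring double bonds give 6 π electrons. Since 6 = 4n+2 (n=1), it is aromatic (pyridazine).
The 6-membered ring has a continuous p-orbital overlap around the ring; 3 ring double bonds give 6 π electrons. That satisfies 4n+2 with n=1, so it is aromatic (benzene ring).
The 5-membered ring has three sp³ carbons, so it is not fully conjugated — not aromatic (cyclopentane ring).
4 of the 5 rings are aromatic. Total: 4.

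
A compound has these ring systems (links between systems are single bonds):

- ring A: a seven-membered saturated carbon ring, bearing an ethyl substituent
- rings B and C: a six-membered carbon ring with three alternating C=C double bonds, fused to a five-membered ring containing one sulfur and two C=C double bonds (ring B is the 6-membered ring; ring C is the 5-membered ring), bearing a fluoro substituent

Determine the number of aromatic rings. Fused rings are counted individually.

2

Ring A has only sp³ atoms, so it is not fully conjugated — not aromatic (cycloheptane).
Rings B and C form a fused bicyclic system (with one sulfur) with 9 sp² atoms and 10 π electrons from ring double bonds plus a heteroatom lone pair. 10 = 4(2)+2, so the system is aromatic and both rings count as aromatic (benzothiophene).
Aromatic: B, C. Total: 2.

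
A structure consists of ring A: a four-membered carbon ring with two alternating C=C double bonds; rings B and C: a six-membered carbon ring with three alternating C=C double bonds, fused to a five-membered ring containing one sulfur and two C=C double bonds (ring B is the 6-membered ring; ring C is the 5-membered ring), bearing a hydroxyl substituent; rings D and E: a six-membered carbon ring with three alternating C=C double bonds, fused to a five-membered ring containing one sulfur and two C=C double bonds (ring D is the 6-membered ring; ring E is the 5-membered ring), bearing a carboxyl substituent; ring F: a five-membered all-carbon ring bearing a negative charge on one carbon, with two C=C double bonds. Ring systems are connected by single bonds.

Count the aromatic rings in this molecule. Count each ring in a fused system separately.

5

Ring A has only sp² ring atoms; a planar conformation would have a fully conjugated π system of 4 electrons. But 4 = 4(1), which is 4n not 4n+2, so ring A is not aromatic (cyclobutadiene) — cyclobutadiene is antiaromatic and distorts to a rectangle.
Rings B and C form a fused bicyclic system (with one sulfur) with 9 sp² atoms and 10 π electrons from ring double bonds plus a heteroatom lone pair. 10 = 4(2)+2, so the system is aromatic and both rings count as aromatic (benzothiophene).
Rings D and E form a fused bicyclic system (with one sulfur) with 9 sp² atoms and 10 π electrons from ring double bonds plus a heteroatom lone pair. 10 = 4(2)+2, so the system is aromatic and both rings count as aromatic (benzothiophene).
Ring F has a continuous p-orbital overlap around the ring; 2 ring double bonds (4 π electrons) plus the carbanion lone pair (2) give 6 π electrons. 6 = 4(1)+2, so ring F is aromatic (cyclopentadienyl anion).
Aromatic: B, C, D, E, F. Total: 5.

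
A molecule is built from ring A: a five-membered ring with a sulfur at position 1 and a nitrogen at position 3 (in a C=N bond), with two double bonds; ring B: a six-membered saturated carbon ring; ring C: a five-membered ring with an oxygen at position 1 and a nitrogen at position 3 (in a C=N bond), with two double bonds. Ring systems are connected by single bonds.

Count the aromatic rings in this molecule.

Ring A is fully conjugated (every ring atom contributes a p orbital); 2 ring double bonds (4 π electrons) plus a heteroatom lone pair (2) give 6 π electrons. Since 6 = 4n+2 (n=1), ring A is aromatic (thiazole).
Ring B has only sp³ atoms, so it is not fully conjugated — not aromatic (cyclohexane).
Ring C has a continuous p-orbital overlap around the ring; 2 ring double bonds (4 π electrons) plus a heteroatom lone pair (2) give 6 π electrons. Since 6 = 4n+2 (n=1), ring C is aromatic (oxazole).
Aromatic: A, C. Total: 2.

2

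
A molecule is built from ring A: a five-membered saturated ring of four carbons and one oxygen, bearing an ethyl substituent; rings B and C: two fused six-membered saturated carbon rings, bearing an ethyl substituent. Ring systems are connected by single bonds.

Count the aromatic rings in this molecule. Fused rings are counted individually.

Ring A has only sp³ atoms, so it is not fully conjugated — not aromatic (tetrahydrofuran).
Ring B has only sp³ atoms, so it is not fully conjugated — not aromatic (cyclohexane ring).
Ring C has only sp³ atoms, so it is not fully conjugated — not aromatic (cyclohexane ring).
No ring is aromatic. Total: 0.

0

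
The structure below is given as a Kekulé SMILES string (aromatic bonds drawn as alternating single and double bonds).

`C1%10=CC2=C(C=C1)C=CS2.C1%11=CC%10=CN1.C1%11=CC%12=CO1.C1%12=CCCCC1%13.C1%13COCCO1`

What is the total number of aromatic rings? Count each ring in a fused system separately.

The SMILES encodes a six-membered carbon ring with three alternating C=C double bonds, fused to a five-membered ring containing one sulfur and two C=C double bonds; a five-membered ring of four carbons and one nitrogen bearing a hydrogen, with two C=C double bonds; a five-membered ring of four carbons and one oxygen, with two C=C double bonds; a six-membered carbon ring with one C=C double bond; a six-membered saturated ring with oxygens at positions 1 and 4.
The fused 6/5-membered bicyclic (with one sulfur) is a single π system with 9 sp² atoms and 10 π electrons from ring double bonds plus a heteroatom lone pair. 10 = 4(2)+2, so the system is aromatic and both rings count as aromatic (benzothiophene).
The 5-membered ring with one N–H has a continuous p-orbital overlap around the ring; 2 ring double bonds (4 π electrons) plus a heteroatom lone pair (2) give 6 π electrons. That satisfies 4n+2 with n=1, so it is aromatic (pyrrole).
The 5-membered ring with one oxygen has a continuous p-orbital overlap around the ring; 2 ring double bonds (4 π electrons) plus a heteroatom lone pair (2) give 6 π electrons. That satisfies 4n+2 with n=1, so it is aromatic (furan).
The 6-membered ring has four sp³ carbons, so it is not fully conjugated — not aromatic (cyclohexene).
The 6-membered ring with two oxygens (1,4) has only sp³ atoms, so it is not fully conjugated — not aromatic (1,4-dioxane).
4 of the 6 rings are aromatic. Total: 4.

4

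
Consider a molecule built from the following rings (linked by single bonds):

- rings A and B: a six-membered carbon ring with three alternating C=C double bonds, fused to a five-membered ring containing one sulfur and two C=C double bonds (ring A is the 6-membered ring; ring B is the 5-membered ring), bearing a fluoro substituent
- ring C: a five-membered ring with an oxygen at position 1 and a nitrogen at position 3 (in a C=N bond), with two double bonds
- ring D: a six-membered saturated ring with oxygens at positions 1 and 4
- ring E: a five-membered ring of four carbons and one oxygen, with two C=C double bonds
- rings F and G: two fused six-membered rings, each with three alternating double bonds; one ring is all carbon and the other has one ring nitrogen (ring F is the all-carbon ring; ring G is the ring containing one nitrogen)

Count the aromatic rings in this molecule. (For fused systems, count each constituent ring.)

6

Rings A and B form a fused bicyclic system (with one sulfur) with 9 sp² atoms and 10 π electrons from ring double bonds plus a heteroatom lone pair. 10 = 4(2)+2, so the system is aromatic and both rings count as aromatic (benzothiophene).
Ring C is planar and fully conjugated; 2 ring double bonds (4 π electrons) plus a heteroatom lone pair (2) give 6 π electrons. Since 6 = 4n+2 (n=1), ring C is aromatic (oxazole).
Ring D has only sp³ atoms, so it is not fully conjugated — not aromatic (1,4-dioxane).
Ring E is planar and fully conjugated; 2 ring double bonds (4 π electrons) plus a heteroatom lone pair (2) give 6 π electrons. Since 6 = 4n+2 (n=1), ring E is aromatic (furan).
Rings F and G form a fused bicyclic system (with one nitrogen) with 10 sp² atoms and 10 π electrons from ring double bonds. 10 = 4(2)+2, so the system is aromatic and both rings count as aromatic (quinoline).
Aromatic: A, B, C, E, F, G. Total: 6.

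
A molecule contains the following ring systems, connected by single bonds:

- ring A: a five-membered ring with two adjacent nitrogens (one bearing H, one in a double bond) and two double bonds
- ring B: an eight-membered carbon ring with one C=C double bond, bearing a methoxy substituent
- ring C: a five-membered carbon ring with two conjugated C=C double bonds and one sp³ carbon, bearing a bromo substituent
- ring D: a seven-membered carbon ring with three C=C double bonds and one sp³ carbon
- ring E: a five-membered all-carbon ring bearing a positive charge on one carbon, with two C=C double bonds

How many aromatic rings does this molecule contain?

1

Ring A has a continuous p-orbital overlap around the ring; 2 ring double bonds (4 π electrons) plus a heteroatom lone pair (2) give 6 π electrons. 6 = 4(1)+2, so ring A is aromatic (pyrazole).
Ring B has six sp³ carbons, so it is not fully conjugated — not aromatic (cyclooctene).
Ring C has one sp³ carbon, so it is not fully conjugated — not aromatic (cyclopentadiene).
Ring D has one sp³ carbon, so it is not fully conjugated — not aromatic (cycloheptatriene).
Ring E has only sp² ring atoms; a planar conformation would have a fully conjugated π system of 4 electrons. But 4 = 4(1), which is 4n not 4n+2, so ring E is not aromatic (cyclopentadienyl cation).
Aromatic: A. Total: 1.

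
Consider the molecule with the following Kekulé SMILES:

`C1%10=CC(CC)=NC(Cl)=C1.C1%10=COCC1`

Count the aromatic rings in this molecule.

1

The SMILES encodes a six-membered ring of five carbons and one nitrogen with three alternating double bonds; a five-membered ring of four carbons and one oxygen, with one C=C double bond and two sp³ carbons.
The 6-membered ring with one nitrogen has a continuous p-orbital overlap around the ring; 3 ring double bonds give 6 π electrons. 6 = 4(1)+2, so it is aromatic (pyridine).
The 5-membered ring with one oxygen has two sp³ carbons, so it is not fully conjugated — not aromatic (2,3-dihydrofuran).
1 of the 2 rings is aromatic. Total: 1.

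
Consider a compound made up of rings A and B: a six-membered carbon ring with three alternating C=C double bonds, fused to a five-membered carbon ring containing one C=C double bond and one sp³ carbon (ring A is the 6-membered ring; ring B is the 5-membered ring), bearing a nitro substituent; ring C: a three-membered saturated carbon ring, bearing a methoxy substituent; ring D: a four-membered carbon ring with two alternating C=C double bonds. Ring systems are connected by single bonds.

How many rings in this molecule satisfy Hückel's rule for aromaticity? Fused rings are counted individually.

1

Ring A is fully conjugated (every ring atom contributes a p orbital); 3 ring double bonds give 6 π electrons. 6 = 4(1)+2, so ring A is aromatic (benzene ring).
Ring B has one sp³ carbon, so it is not fully conjugated — not aromatic (cyclopentene ring).
Ring C has only sp³ atoms, so it is not fully conjugated — not aromatic (cyclopropane).
Ring D has only sp² ring atoms; a planar conformation would have a fully conjugated π system of 4 electrons. But 4 = 4(1), which is 4n not 4n+2, so ring D is not aromatic (cyclobutadiene) — cyclobutadiene is antiaromatic and distorts to a rectangle.
Aromatic: A. Total: 1.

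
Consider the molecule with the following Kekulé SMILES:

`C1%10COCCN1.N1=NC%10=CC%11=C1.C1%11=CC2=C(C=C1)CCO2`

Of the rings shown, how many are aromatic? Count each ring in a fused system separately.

2

The SMILES encodes a six-membered saturated ring with an oxygen and an N–H nitrogen at positions 1 and 4; a six-membered ring with two adjacent nitrogens and three alternating double bonds; a six-membered carbon ring with three alternating C=C double bonds, fused to a five-membered ring containing one oxygen and two sp³ carbons.
The 6-membered ring with one oxygen and one N–H (1,4) has only sp³ atoms, so it is not fully conjugated — not aromatic (morpholine).
The 6-membered ring with two nitrogens (1,2) has a continuous p-orbital overlap around the ring; 3 ring double bonds give 6 π electrons. Since 6 = 4n+2 (n=1), it is aromatic (pyridazine).
The 6-membered ring has a continuous p-orbital overlap around the ring; 3 ring double bonds give 6 π electrons. That satisfies 4n+2 with n=1, so it is aromatic (benzene ring).
The 5-membered ring with one oxygen has two sp³ carbons, so it is not fully conjugated — not aromatic (oxolane ring).
2 of the 4 rings are aromatic. Total: 2.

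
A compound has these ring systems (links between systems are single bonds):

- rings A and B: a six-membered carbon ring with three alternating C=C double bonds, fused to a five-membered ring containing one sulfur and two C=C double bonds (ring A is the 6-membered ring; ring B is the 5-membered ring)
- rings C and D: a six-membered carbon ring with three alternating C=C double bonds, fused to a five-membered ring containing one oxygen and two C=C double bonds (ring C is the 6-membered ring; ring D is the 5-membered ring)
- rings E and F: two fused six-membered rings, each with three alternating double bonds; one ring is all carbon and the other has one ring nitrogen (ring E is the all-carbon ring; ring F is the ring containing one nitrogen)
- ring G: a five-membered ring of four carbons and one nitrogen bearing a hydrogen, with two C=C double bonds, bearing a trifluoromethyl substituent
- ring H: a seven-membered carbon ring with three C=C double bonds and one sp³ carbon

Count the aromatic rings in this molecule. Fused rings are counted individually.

7

Rings A and B form a fused bicyclic system (with one sulfur) with 9 sp² atoms and 10 π electrons from ring double bonds plus a heteroatom lone pair. 10 = 4(2)+2, so the system is aromatic and both rings count as aromatic (benzothiophene).
Rings C and D form a fused bicyclic system (with one oxygen) with 9 sp² atoms and 10 π electrons from ring double bonds plus a heteroatom lone pair. 10 = 4(2)+2, so the system is aromatic and both rings count as aromatic (benzofuran).
Rings E and F form a fused bicyclic system (with one nitrogen) with 10 sp² atoms and 10 π electrons from ring double bonds. 10 = 4(2)+2, so the system is aromatic and both rings count as aromatic (quinoline).
Ring G is planar and fully conjugated; 2 ring double bonds (4 π electrons) plus a heteroatom lone pair (2) give 6 π electrons. Since 6 = 4n+2 (n=1), ring G is aromatic (pyrrole).
Ring H has one sp³ carbon, so it is not fully conjugated — not aromatic (cycloheptatriene).
Aromatic: A, B, C, D, E, F, G. Total: 7.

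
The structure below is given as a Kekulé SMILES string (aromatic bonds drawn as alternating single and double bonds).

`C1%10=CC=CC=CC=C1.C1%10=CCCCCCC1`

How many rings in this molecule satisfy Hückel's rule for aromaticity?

0

The SMILES encodes an eight-membered carbon ring with four alternating C=C double bonds; an eight-membered carbon ring with one C=C double bond.
The 8-membered ring has only sp² ring atoms; a planar conformation would have a fully conjugated π system of 8 electrons. But 8 = 4(2), which is 4n not 4n+2, so it is not aromatic (cyclooctatetraene) — cyclooctatetraene distorts into a non-planar tub to avoid antiaromaticity.
The second 8-membered ring has six sp³ carbons, so it is not fully conjugated — not aromatic (cyclooctene).
None of the rings are aromatic. Total: 0.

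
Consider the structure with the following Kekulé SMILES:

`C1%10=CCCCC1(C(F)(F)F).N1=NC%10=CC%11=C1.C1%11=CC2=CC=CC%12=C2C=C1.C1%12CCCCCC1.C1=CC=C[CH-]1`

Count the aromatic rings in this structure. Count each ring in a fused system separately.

4

The SMILES encodes a six-membered carbon ring with one C=C double bond; a six-membered ring with two adjacent nitrogens and three alternating double bonds; two fused six-membered carbon rings, each with three alternating C=C double bonds; a seven-membered saturated carbon ring; a five-membered all-carbon ring bearing a negative charge on one carbon, with two C=C double bonds.
The 6-membered ring has four sp³ carbons, so it is not fully conjugated — not aromatic (cyclohexene).
The 6-membered ring with two nitrogens (1,2) is planar and fully conjugated; 3 ring double bonds give 6 π electrons. That satisfies 4n+2 with n=1, so it is aromatic (pyridazine).
The fused 6/6-membered bicyclic is a single π system with 10 sp² atoms and 10 π electrons from ring double bonds. 10 = 4(2)+2, so the system is aromatic and both rings count as aromatic (naphthalene).
The 7-membered ring has only sp³ atoms, so it is not fully conjugated — not aromatic (cycloheptane).
The 5-membered ring is fully conjugated (every ring atom contributes a p orbital); 2 ring double bonds (4 π electrons) plus the carbanion lone pair (2) give 6 π electrons. Since 6 = 4n+2 (n=1), it is aromatic (cyclopentadienyl anion).
4 of the 6 rings are aromatic. Total: 4.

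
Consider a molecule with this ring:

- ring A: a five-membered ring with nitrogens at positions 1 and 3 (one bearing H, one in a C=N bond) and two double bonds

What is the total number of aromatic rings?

Ring A is fully conjugated (every ring atom contributes a p orbital); 2 ring double bonds (4 π electrons) plus a heteroatom lone pair (2) give 6 π electrons. That satisfies 4n+2 with n=1, so ring A is aromatic (imidazole).

1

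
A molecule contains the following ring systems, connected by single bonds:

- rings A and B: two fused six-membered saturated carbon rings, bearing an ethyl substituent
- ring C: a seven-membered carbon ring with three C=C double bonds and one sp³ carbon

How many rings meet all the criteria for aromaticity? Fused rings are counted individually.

0

Ring A has only sp³ atoms, so it is not fully conjugated — not aromatic (cyclohexane ring).
Ring B has only sp³ atoms, so it is not fully conjugated — not aromatic (cyclohexane ring).
Ring C has one sp³ carbon, so it is not fully conjugated — not aromatic (cycloheptatriene).
No ring is aromatic. Total: 0.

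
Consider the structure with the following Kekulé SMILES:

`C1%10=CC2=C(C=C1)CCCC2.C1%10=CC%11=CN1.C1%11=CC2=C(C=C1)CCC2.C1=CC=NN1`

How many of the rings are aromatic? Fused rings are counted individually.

The SMILES encodes a six-membered carbon ring with three alternating C=C double bonds, fused to a saturated six-membered carbon ring; a five-membered ring of four carbons and one nitrogen bearing a hydrogen, with two C=C double bonds; a six-membered carbon ring with three alternating C=C double bonds, fused to a saturated five-membered carbon ring; a five-membered ring with two adjacent nitrogens (one bearing H, one in a double bond) and two double bonds.
The 6-membered ring is fully conjugated (every ring atom contributes a p orbital); 3 ring double bonds give 6 π electrons. Since 6 = 4n+2 (n=1), it is aromatic (benzene ring).
The second 6-membered ring has four sp³ carbons, so it is not fully conjugated — not aromatic (cyclohexane ring).
The 5-membered ring with one N–H is planar and fully conjugated; 2 ring double bonds (4 π electrons) plus a heteroatom lone pair (2) give 6 π electrons. That satisfies 4n+2 with n=1, so it is aromatic (pyrrole).
The third 6-membered ring is planar and fully conjugated; 3 ring double bonds give 6 π electrons. 6 = 4(1)+2, so it is aromatic (benzene ring).
The 5-membered ring has three sp³ carbons, so it is not fully conjugated — not aromatic (cyclopentane ring).
The 5-membered ring with two adjacent nitrogens (one N–H, one =N–) is fully conjugated (every ring atom contributes a p orbital); 2 ring double bonds (4 π electrons) plus a heteroatom lone pair (2) give 6 π electrons. Since 6 = 4n+2 (n=1), it is aromatic (pyrazole).
4 of the 6 rings are aromatic. Total: 4.

4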